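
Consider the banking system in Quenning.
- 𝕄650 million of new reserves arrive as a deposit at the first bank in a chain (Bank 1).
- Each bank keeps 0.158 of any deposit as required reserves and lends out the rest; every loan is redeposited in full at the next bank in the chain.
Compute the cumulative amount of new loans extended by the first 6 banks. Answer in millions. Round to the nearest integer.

Bank i lends (1 − rr)^i of the original deposit: Bank 1 lends 650·0.8420 = 547.3000, Bank 2 lends 650·0.8420² = 460.8266, and so on.
Summing a geometric series: total = 650·[0.8420·(1 − 0.8420^6) / (1 − 0.8420)] ≈ 2229.5667 million.

𝕄2230 million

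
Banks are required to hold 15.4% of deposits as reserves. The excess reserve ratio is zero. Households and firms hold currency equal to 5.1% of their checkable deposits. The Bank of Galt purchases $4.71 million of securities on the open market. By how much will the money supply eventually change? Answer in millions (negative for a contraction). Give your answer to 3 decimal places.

$24.147 million

The money multiplier is m = (1 + c) / (rr + c) = (1 + 0.051) / (0.154 + 0.051) ≈ 5.12683.
The purchase adds 4.71 million of base, so ΔM = m × ΔMB = 5.12683 × (+4.71) ≈ 24.1474 million.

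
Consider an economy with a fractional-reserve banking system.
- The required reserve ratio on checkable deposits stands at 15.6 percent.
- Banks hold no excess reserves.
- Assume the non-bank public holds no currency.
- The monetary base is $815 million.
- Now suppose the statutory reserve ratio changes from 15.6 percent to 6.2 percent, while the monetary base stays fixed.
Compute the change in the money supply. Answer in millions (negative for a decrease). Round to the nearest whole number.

$7921 million

Initially m₁ = 1 / (0.156) ≈ 6.4103, so M₁ = 6.4103 × 815 = 5224.3945 million.
After the change m₂ = 1 / (0.062) ≈ 16.1290, so M₂ = 16.1290 × 815 = 13145.135 million.
ΔM = M₂ − M₁ = 13145.135 − 5224.3945 = 7920.7405 million.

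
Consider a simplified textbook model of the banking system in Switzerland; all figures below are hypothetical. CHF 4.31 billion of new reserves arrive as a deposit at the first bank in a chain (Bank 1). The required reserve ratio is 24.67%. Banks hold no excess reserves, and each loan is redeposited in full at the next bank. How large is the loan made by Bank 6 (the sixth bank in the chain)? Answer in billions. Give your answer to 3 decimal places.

Each bank lends a fraction (1 − rr) = 0.7533 of the deposit it receives, so Bank 6 receives 4.31·0.7533^5 and lends 4.31·0.7533^6 ≈ 0.7876 billion.

CHF 0.788 billion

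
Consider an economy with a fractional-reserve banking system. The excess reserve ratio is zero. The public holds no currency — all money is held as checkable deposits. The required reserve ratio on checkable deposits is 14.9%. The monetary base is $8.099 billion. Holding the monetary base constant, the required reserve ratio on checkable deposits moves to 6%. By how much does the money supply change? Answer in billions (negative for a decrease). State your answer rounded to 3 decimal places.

Initially m₁ = 1 / (0.149) ≈ 6.71141, so M₁ = 6.71141 × 8.099 ≈ 54.3557 billion.
After the change m₂ = 1 / (0.06) ≈ 16.66667, so M₂ = 16.66667 × 8.099 ≈ 134.9834 billion.
ΔM = M₂ − M₁ = 134.9834 − 54.3557 = 80.6277 billion.

$80.628 billion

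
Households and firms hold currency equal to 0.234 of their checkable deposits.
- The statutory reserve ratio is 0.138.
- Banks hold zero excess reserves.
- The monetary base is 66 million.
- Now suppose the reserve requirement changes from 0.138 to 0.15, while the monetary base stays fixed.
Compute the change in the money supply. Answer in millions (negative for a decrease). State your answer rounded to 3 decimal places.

Initially m₁ = (1 + 0.234) / (0.138 + 0.234) ≈ 3.317204, so M₁ = 3.317204 × 66 ≈ 218.9355 million.
After the change m₂ = (1 + 0.234) / (0.15 + 0.234) ≈ 3.213542, so M₂ = 3.213542 × 66 ≈ 212.0938 million.
ΔM = M₂ − M₁ = 212.0938 − 218.9355 = -6.8417 million.

-6.842 million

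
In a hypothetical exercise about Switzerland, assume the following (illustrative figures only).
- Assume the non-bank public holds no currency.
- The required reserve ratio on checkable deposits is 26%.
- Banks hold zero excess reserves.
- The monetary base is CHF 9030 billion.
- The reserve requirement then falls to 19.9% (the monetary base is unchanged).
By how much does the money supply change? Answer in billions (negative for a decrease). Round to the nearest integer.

CHF 10646 billion

Initially m₁ = 1 / (0.26) ≈ 3.84615, so M₁ = 3.84615 × 9030 = 34730.7345 billion.
After the change m₂ = 1 / (0.199) ≈ 5.02513, so M₂ = 5.02513 × 9030 = 45376.9239 billion.
ΔM = M₂ − M₁ = 45376.9239 − 34730.7345 = 10646.1894 billion.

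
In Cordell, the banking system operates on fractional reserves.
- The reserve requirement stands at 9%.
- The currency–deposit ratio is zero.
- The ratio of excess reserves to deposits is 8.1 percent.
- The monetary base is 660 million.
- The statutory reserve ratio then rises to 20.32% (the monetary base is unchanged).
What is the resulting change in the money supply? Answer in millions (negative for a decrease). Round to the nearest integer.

Initially m₁ = 1 / (0.09 + 0.081) ≈ 5.8480, so M₁ = 5.8480 × 660 = 3859.68 million.
After the change m₂ = 1 / (0.2032 + 0.081) ≈ 3.5186, so M₂ = 3.5186 × 660 = 2322.276 million.
ΔM = M₂ − M₁ = 2322.276 − 3859.68 = -1537.404 million.

-1537 million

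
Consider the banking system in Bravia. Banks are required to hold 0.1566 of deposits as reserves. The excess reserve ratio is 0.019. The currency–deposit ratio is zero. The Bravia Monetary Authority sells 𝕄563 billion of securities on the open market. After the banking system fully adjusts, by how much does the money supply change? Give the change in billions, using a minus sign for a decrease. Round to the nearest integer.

The money multiplier is m = 1 / (rr + e) = 1 / (0.1566 + 0.019) ≈ 5.6948.
The sale removes 563 billion of base, so ΔM = m × ΔMB = 5.6948 × (−563) = -3206.1724 billion.

-3206 billion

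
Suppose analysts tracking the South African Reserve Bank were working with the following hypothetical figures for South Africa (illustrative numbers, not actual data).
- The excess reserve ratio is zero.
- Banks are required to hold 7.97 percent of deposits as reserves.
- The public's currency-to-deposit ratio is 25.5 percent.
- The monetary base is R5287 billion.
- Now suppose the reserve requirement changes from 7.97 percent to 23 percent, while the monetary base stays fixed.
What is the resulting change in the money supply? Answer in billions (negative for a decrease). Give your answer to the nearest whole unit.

-6143 billion

Initially m₁ = (1 + 0.255) / (0.0797 + 0.255) ≈ 3.74963, so M₁ = 3.74963 × 5287 ≈ 19824.2938 billion.
After the change m₂ = (1 + 0.255) / (0.23 + 0.255) ≈ 2.58763, so M₂ = 2.58763 × 5287 ≈ 13680.7998 billion.
ΔM = M₂ − M₁ = 13680.7998 − 19824.2938 = -6143.494 billion.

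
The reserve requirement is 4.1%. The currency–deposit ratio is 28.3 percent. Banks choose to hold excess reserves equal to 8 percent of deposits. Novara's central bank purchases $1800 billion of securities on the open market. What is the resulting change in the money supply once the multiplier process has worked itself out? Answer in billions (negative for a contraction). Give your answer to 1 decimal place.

The money multiplier is m = (1 + c) / (rr + e + c) = (1 + 0.283) / (0.041 + 0.08 + 0.283) ≈ 3.175743.
The purchase adds 1800 billion of base, so ΔM = m × ΔMB = 3.175743 × (+1800) = 5716.3374 billion.

$5716.3 billion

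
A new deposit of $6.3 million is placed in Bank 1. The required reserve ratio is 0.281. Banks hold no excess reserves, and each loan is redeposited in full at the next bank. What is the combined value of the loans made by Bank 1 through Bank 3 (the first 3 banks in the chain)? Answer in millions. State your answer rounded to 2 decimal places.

$10.13 million

Bank i lends (1 − rr)^i of the original deposit: Bank 1 lends 6.3·0.7190 = 4.5297, Bank 2 lends 6.3·0.7190² ≈ 3.2569, and so on.
Summing a geometric series: total = 6.3·[0.7190·(1 − 0.7190^3) / (1 − 0.7190)] ≈ 10.1282 million.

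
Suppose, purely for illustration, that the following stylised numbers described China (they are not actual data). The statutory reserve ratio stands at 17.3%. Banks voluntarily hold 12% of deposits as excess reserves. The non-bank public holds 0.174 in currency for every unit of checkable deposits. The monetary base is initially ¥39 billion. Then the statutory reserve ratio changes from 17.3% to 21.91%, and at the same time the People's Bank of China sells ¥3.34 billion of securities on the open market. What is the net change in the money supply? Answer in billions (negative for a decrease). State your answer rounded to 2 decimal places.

Before: m₁ = (1 + 0.174) / (0.173 + 0.12 + 0.174) ≈ 2.51392, MB₁ = 39, so M₁ = 2.51392 × 39 ≈ 98.0429 billion.
After: m₂ = (1 + 0.174) / (0.2191 + 0.12 + 0.174) ≈ 2.28805, MB₂ = 39 − 3.34 = 35.66, so M₂ = 2.28805 × 35.66 ≈ 81.5919 billion.
ΔM = M₂ − M₁ = 81.5919 − 98.0429 = -16.451 billion.

-16.45 billion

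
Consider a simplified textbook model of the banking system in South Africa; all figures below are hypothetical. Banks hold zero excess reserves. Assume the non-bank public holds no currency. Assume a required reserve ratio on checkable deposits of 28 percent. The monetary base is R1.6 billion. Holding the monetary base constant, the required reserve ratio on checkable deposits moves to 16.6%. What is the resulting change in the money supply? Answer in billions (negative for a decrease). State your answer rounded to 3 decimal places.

Initially m₁ = 1 / (0.28) ≈ 3.57143, so M₁ = 3.57143 × 1.6 ≈ 5.7143 billion.
After the change m₂ = 1 / (0.166) ≈ 6.02410, so M₂ = 6.02410 × 1.6 ≈ 9.6386 billion.
ΔM = M₂ − M₁ = 9.6386 − 5.7143 = 3.9243 billion.

R3.924 billion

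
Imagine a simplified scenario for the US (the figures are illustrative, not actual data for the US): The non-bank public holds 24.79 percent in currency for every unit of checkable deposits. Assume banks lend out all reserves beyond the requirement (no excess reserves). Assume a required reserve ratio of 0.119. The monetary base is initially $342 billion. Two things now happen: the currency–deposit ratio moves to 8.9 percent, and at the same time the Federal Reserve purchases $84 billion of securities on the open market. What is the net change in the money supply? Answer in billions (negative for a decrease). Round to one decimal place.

$1067.1 billion

Before: m₁ = (1 + 0.2479) / (0.119 + 0.2479) ≈ 3.40120, MB₁ = 342, so M₁ = 3.40120 × 342 = 1163.2104 billion.
After: m₂ = (1 + 0.089) / (0.119 + 0.089) ≈ 5.23558, MB₂ = 342 + 84 = 426, so M₂ = 5.23558 × 426 ≈ 2230.3571 billion.
ΔM = M₂ − M₁ = 2230.3571 − 1163.2104 = 1067.1467 billion.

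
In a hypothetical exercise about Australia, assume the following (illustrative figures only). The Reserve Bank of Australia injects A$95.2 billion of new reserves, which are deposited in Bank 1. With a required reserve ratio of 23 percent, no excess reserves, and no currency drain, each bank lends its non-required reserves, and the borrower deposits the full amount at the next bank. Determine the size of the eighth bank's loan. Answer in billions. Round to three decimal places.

A$11.764 billion

Each bank lends a fraction (1 − rr) = 0.7700 of the deposit it receives, so Bank 8 receives 95.2·0.7700^7 and lends 95.2·0.7700^8 ≈ 11.7642 billion.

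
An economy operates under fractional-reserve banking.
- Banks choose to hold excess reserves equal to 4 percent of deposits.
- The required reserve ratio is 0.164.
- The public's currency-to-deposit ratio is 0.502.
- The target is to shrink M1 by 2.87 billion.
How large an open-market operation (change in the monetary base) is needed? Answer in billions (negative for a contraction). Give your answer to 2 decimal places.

The money multiplier is m = (1 + c) / (rr + e + c) = (1 + 0.502) / (0.164 + 0.04 + 0.502) ≈ 2.1275.
ΔMB = ΔM / m = (−2.87) / 2.1275 ≈ -1.349 billion.

-1.35 billion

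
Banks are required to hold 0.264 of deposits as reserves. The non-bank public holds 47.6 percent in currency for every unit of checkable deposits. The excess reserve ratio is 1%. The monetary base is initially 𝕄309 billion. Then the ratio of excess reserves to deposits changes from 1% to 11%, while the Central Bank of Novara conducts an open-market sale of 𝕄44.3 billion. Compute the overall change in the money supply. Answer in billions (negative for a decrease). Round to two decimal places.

Before: m₁ = (1 + 0.476) / (0.264 + 0.01 + 0.476) = 1.968000, MB₁ = 309, so M₁ = 1.968000 × 309 = 608.112 billion.
After: m₂ = (1 + 0.476) / (0.264 + 0.11 + 0.476) ≈ 1.736471, MB₂ = 309 − 44.3 = 264.7, so M₂ = 1.736471 × 264.7 ≈ 459.6439 billion.
ΔM = M₂ − M₁ = 459.6439 − 608.112 = -148.4681 billion.

-148.47 billion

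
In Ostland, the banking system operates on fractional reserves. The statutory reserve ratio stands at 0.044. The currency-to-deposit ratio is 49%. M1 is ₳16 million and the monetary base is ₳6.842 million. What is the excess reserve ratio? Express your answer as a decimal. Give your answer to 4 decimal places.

0.1032

Using m = M/MB = 16/6.842 ≈ 2.338498. Since m = (1 + c)/(c + rr + e), the denominator satisfies c + rr + e = (1 + c)/m = (1 + 0.49) / 2.338498 ≈ 0.637161.
With c = 0.49 and rr = 0.044, the excess reserve ratio is 0.637161 − 0.49 − 0.044 = 0.103161.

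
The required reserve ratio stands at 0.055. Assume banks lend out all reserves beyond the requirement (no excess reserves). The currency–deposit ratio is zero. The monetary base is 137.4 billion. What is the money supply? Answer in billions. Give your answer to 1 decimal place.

2498.2 billion

With no currency drain or excess reserves, the money multiplier is m = 1/rr = 1/0.055 ≈ 18.18182.
Money supply M = m × MB = 18.18182 × 137.4 ≈ 2498.1821 billion.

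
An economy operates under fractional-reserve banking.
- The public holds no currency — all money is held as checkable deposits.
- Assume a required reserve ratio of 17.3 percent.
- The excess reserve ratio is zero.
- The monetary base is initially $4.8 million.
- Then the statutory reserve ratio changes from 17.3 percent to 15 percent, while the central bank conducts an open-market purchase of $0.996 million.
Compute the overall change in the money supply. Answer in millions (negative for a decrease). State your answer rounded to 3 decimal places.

$10.894 million

Before: m₁ = 1 / (0.173) ≈ 5.78035, MB₁ = 4.8, so M₁ = 5.78035 × 4.8 ≈ 27.7457 million.
After: m₂ = 1 / (0.15) ≈ 6.66667, MB₂ = 4.8 + 0.996 = 5.796, so M₂ = 6.66667 × 5.796 ≈ 38.64 million.
ΔM = M₂ − M₁ = 38.64 − 27.7457 = 10.8943 million.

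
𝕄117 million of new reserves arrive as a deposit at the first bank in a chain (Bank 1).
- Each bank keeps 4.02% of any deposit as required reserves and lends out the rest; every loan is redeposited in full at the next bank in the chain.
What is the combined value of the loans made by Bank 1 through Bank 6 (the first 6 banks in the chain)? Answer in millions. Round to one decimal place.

𝕄609.6 million

Bank i lends (1 − rr)^i of the original deposit: Bank 1 lends 117·0.9598 = 112.2966, Bank 2 lends 117·0.9598² ≈ 107.7823, and so on.
Summing a geometric series: total = 117·[0.9598·(1 − 0.9598^6) / (1 − 0.9598)] ≈ 609.5866 million.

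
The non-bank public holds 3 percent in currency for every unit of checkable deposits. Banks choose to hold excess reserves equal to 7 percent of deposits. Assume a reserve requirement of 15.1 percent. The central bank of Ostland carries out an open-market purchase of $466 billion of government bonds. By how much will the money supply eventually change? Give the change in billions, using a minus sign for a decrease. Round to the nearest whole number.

The money multiplier is m = (1 + c) / (rr + e + c) = (1 + 0.03) / (0.151 + 0.07 + 0.03) ≈ 4.1036.
The purchase adds 466 billion of base, so ΔM = m × ΔMB = 4.1036 × (+466) = 1912.2776 billion.

$1912 billion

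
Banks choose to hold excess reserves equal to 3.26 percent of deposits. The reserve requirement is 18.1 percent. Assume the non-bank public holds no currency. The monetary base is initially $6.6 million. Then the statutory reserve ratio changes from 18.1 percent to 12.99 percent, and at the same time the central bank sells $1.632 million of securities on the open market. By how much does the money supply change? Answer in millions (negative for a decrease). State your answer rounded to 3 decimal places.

Before: m₁ = 1 / (0.181 + 0.0326) ≈ 4.68165, MB₁ = 6.6, so M₁ = 4.68165 × 6.6 ≈ 30.8989 million.
After: m₂ = 1 / (0.1299 + 0.0326) ≈ 6.15385, MB₂ = 6.6 − 1.632 = 4.968, so M₂ = 6.15385 × 4.968 ≈ 30.5723 million.
ΔM = M₂ − M₁ = 30.5723 − 30.8989 = -0.3266 million.

-0.327 million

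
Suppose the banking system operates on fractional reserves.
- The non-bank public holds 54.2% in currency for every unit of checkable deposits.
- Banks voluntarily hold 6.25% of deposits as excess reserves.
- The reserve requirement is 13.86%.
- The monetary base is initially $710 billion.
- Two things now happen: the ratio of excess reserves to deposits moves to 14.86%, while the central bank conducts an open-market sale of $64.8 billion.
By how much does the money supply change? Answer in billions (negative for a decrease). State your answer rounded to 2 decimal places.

Before: m₁ = (1 + 0.542) / (0.1386 + 0.0625 + 0.542) ≈ 2.075091, MB₁ = 710, so M₁ = 2.075091 × 710 ≈ 1473.3146 billion.
After: m₂ = (1 + 0.542) / (0.1386 + 0.1486 + 0.542) ≈ 1.859624, MB₂ = 710 − 64.8 = 645.2, so M₂ = 1.859624 × 645.2 ≈ 1199.8294 billion.
ΔM = M₂ − M₁ = 1199.8294 − 1473.3146 = -273.4852 billion.

-273.49 billion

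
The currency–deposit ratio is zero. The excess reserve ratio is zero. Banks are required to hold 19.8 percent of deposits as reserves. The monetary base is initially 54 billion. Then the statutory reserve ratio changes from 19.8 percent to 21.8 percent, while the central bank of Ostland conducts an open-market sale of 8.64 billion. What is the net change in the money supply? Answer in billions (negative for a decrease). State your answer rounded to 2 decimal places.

-64.65 billion

Before: m₁ = 1 / (0.198) ≈ 5.05051, MB₁ = 54, so M₁ = 5.05051 × 54 ≈ 272.7275 billion.
After: m₂ = 1 / (0.218) ≈ 4.58716, MB₂ = 54 − 8.64 = 45.36, so M₂ = 4.58716 × 45.36 ≈ 208.0736 billion.
ΔM = M₂ − M₁ = 208.0736 − 272.7275 = -64.6539 billion.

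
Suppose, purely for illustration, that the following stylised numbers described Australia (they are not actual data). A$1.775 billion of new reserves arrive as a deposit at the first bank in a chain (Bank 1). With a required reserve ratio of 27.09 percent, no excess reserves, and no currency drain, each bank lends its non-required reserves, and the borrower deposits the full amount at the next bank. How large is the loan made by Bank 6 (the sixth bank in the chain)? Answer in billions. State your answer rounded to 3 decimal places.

Each bank lends a fraction (1 − rr) = 0.7291 of the deposit it receives, so Bank 6 receives 1.775·0.7291^5 and lends 1.775·0.7291^6 ≈ 0.2666 billion.

A$0.267 billion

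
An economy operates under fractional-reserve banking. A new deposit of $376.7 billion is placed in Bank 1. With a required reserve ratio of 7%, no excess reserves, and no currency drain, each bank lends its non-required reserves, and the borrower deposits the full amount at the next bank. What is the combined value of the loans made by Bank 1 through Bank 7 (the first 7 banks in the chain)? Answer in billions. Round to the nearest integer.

Bank i lends (1 − rr)^i of the original deposit: Bank 1 lends 376.7·0.9300 = 350.3310, Bank 2 lends 376.7·0.9300² ≈ 325.8078, and so on.
Summing a geometric series: total = 376.7·[0.9300·(1 − 0.9300^7) / (1 − 0.9300)] ≈ 1993.3790 billion.

$1993 billion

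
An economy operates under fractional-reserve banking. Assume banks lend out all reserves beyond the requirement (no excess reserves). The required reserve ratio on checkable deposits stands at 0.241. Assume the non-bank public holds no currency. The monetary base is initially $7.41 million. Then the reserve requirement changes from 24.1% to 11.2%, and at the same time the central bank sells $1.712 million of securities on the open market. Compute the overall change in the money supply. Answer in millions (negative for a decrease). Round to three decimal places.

$20.128 million

Before: m₁ = 1 / (0.241) ≈ 4.14938, MB₁ = 7.41, so M₁ = 4.14938 × 7.41 ≈ 30.7469 million.
After: m₂ = 1 / (0.112) ≈ 8.92857, MB₂ = 7.41 − 1.712 = 5.698, so M₂ = 8.92857 × 5.698 ≈ 50.875 million.
ΔM = M₂ − M₁ = 50.875 − 30.7469 = 20.1281 million.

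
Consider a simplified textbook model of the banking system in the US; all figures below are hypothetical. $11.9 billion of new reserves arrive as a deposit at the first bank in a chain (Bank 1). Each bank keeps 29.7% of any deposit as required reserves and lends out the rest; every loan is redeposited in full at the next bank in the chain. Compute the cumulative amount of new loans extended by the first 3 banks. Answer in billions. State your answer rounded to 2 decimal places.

$18.38 billion

Bank i lends (1 − rr)^i of the original deposit: Bank 1 lends 11.9·0.7030 = 8.3657, Bank 2 lends 11.9·0.7030² ≈ 5.8811, and so on.
Summing a geometric series: total = 11.9·[0.7030·(1 − 0.7030^3) / (1 − 0.7030)] ≈ 18.3812 billion.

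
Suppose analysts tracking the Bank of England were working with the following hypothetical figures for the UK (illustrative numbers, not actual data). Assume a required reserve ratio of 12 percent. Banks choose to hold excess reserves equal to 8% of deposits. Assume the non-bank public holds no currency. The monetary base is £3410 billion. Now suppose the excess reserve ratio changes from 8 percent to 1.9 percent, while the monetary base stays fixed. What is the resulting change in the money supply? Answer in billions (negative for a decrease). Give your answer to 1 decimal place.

£7482.4 billion

Initially m₁ = 1 / (0.12 + 0.08) = 5, so M₁ = 5 × 3410 = 17050 billion.
After the change m₂ = 1 / (0.12 + 0.019) ≈ 7.194245, so M₂ = 7.194245 × 3410 ≈ 24532.3754 billion.
ΔM = M₂ − M₁ = 24532.3754 − 17050 = 7482.3754 billion.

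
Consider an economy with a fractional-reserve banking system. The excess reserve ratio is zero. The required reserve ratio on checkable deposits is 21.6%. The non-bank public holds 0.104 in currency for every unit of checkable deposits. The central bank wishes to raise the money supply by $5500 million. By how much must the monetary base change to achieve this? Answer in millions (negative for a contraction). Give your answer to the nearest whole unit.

The money multiplier is m = (1 + c) / (rr + c) = (1 + 0.104) / (0.216 + 0.104) = 3.45.
ΔMB = ΔM / m = (+5500) / 3.45 ≈ 1594.2029 million.

$1594 million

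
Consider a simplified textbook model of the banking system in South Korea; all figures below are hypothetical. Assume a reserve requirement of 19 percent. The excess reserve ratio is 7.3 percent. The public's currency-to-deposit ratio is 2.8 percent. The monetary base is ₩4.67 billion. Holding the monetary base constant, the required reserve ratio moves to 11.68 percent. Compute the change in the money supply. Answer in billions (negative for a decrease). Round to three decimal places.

₩5.545 billion

Initially m₁ = (1 + 0.028) / (0.19 + 0.073 + 0.028) ≈ 3.53265, so M₁ = 3.53265 × 4.67 ≈ 16.4975 billion.
After the change m₂ = (1 + 0.028) / (0.1168 + 0.073 + 0.028) ≈ 4.71993, so M₂ = 4.71993 × 4.67 ≈ 22.0421 billion.
ΔM = M₂ − M₁ = 22.0421 − 16.4975 = 5.5446 billion.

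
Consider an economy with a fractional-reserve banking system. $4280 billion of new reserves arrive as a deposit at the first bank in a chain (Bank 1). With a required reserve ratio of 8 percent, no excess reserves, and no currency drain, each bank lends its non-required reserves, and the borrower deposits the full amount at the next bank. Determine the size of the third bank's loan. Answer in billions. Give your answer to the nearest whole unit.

$3333 billion

Each bank lends a fraction (1 − rr) = 0.9200 of the deposit it receives, so Bank 3 receives 4280·0.9200^2 and lends 4280·0.9200^3 ≈ 3332.7846 billion.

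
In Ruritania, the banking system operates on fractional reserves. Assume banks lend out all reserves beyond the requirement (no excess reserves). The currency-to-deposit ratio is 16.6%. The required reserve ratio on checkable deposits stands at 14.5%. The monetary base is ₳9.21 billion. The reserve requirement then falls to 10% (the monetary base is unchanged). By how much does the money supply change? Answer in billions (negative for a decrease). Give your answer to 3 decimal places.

₳5.842 billion

Initially m₁ = (1 + 0.166) / (0.145 + 0.166) ≈ 3.74920, so M₁ = 3.74920 × 9.21 ≈ 34.5301 billion.
After the change m₂ = (1 + 0.166) / (0.1 + 0.166) ≈ 4.38346, so M₂ = 4.38346 × 9.21 ≈ 40.3717 billion.
ΔM = M₂ − M₁ = 40.3717 − 34.5301 = 5.8416 billion.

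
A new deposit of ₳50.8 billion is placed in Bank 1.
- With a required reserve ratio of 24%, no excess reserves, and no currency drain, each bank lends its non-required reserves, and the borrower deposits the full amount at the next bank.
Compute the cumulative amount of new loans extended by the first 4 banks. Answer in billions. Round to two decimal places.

₳107.20 billion

Bank i lends (1 − rr)^i of the original deposit: Bank 1 lends 50.8·0.7600 = 38.6080, Bank 2 lends 50.8·0.7600² ≈ 29.3421, and so on.
Summing a geometric series: total = 50.8·[0.7600·(1 − 0.7600^4) / (1 − 0.7600)] ≈ 107.1980 billion.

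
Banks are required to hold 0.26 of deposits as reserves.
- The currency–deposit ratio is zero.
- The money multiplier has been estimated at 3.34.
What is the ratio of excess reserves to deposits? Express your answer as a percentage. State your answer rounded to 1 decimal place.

3.9%

Using m = 3.34. Since m = (1 + c)/(c + rr + e), the denominator satisfies c + rr + e = (1 + c)/m = (1 + 0) / 3.34 ≈ 0.299401.
With c = 0 and rr = 0.26, the ratio of excess reserves to deposits is 0.299401 − 0 − 0.26 = 0.039401.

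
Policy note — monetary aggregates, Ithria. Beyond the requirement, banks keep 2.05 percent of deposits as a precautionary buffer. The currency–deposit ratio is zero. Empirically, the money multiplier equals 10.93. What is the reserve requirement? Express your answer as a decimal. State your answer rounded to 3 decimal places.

Using m = 10.93. Since m = (1 + c)/(c + rr + e), the denominator satisfies c + rr + e = (1 + c)/m = (1 + 0) / 10.93 ≈ 0.091491.
With c = 0 and e = 0.0205, the reserve requirement is 0.091491 − 0 − 0.0205 = 0.070991.

0.071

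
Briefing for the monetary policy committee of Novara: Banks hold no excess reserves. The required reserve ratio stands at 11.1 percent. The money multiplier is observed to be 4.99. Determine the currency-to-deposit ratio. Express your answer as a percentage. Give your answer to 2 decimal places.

11.18%

Using m = 4.99. From m = (1 + c)/(c + rr + e), rearranging gives 1 + c = m·(c + rr + e), so c·(1 − m) = m·(rr + e) − 1.
Hence c = [m·(rr + e) − 1]/(1 − m) = [4.99 × (0.111 + 0) − 1] / (1 − 4.99) ≈ 0.111807.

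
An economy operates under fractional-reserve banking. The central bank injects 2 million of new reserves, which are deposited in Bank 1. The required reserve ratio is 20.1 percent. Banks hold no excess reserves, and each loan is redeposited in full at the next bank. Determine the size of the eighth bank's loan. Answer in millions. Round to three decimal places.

0.332 million

Each bank lends a fraction (1 − rr) = 0.7990 of the deposit it receives, so Bank 8 receives 2·0.7990^7 and lends 2·0.7990^8 ≈ 0.3322 million.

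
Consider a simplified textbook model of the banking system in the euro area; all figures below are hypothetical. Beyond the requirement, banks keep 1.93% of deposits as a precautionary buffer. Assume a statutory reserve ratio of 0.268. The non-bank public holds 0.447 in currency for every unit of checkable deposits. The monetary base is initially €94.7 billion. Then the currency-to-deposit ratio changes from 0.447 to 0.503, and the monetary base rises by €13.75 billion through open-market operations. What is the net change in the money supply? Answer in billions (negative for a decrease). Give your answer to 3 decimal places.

€19.637 billion

Before: m₁ = (1 + 0.447) / (0.268 + 0.0193 + 0.447) ≈ 1.9705842, MB₁ = 94.7, so M₁ = 1.9705842 × 94.7 ≈ 186.6143 billion.
After: m₂ = (1 + 0.503) / (0.268 + 0.0193 + 0.503) ≈ 1.9018094, MB₂ = 94.7 + 13.75 = 108.45, so M₂ = 1.9018094 × 108.45 ≈ 206.2512 billion.
ΔM = M₂ − M₁ = 206.2512 − 186.6143 = 19.6369 billion.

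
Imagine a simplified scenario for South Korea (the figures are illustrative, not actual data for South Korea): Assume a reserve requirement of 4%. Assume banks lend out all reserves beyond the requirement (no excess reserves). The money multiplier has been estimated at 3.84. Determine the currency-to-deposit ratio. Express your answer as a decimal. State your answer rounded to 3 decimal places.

Using m = 3.84. From m = (1 + c)/(c + rr + e), rearranging gives 1 + c = m·(c + rr + e), so c·(1 − m) = m·(rr + e) − 1.
Hence c = [m·(rr + e) − 1]/(1 − m) = [3.84 × (0.04 + 0) − 1] / (1 − 3.84) ≈ 0.298028.

0.298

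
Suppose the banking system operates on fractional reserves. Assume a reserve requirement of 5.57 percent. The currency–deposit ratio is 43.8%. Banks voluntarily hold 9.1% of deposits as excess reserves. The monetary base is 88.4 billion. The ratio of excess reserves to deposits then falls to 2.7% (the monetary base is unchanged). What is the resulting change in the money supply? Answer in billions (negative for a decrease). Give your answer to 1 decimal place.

26.7 billion

Initially m₁ = (1 + 0.438) / (0.0557 + 0.091 + 0.438) ≈ 2.4594, so M₁ = 2.4594 × 88.4 ≈ 217.411 billion.
After the change m₂ = (1 + 0.438) / (0.0557 + 0.027 + 0.438) ≈ 2.7617, so M₂ = 2.7617 × 88.4 ≈ 244.1343 billion.
ΔM = M₂ − M₁ = 244.1343 − 217.411 = 26.7233 billion.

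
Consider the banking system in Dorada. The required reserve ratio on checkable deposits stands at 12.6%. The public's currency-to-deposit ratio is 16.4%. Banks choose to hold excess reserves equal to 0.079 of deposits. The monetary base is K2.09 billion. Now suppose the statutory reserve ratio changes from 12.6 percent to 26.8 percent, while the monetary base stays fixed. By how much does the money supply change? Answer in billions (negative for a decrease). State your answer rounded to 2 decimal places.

-1.83 billion

Initially m₁ = (1 + 0.164) / (0.126 + 0.079 + 0.164) ≈ 3.1545, so M₁ = 3.1545 × 2.09 ≈ 6.5929 billion.
After the change m₂ = (1 + 0.164) / (0.268 + 0.079 + 0.164) ≈ 2.2779, so M₂ = 2.2779 × 2.09 ≈ 4.7608 billion.
ΔM = M₂ − M₁ = 4.7608 − 6.5929 = -1.8321 billion.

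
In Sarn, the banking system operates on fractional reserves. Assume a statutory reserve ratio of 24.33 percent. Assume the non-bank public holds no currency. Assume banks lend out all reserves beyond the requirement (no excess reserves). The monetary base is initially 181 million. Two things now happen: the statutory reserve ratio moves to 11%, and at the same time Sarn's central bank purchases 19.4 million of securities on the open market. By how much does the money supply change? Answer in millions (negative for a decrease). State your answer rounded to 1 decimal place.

1077.9 million

Before: m₁ = 1 / (0.2433) ≈ 4.11015, MB₁ = 181, so M₁ = 4.11015 × 181 ≈ 743.9371 million.
After: m₂ = 1 / (0.11) ≈ 9.09091, MB₂ = 181 + 19.4 = 200.4, so M₂ = 9.09091 × 200.4 ≈ 1821.8184 million.
ΔM = M₂ − M₁ = 1821.8184 − 743.9371 = 1077.8813 million.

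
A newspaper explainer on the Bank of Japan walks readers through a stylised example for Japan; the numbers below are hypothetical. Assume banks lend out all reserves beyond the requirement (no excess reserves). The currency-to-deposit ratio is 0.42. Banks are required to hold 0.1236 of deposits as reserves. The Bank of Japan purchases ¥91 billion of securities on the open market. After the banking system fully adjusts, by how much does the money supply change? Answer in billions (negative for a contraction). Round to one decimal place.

The money multiplier is m = (1 + c) / (rr + c) = (1 + 0.42) / (0.1236 + 0.42) ≈ 2.6122.
The purchase adds 91 billion of base, so ΔM = m × ΔMB = 2.6122 × (+91) = 237.7102 billion.

¥237.7 billion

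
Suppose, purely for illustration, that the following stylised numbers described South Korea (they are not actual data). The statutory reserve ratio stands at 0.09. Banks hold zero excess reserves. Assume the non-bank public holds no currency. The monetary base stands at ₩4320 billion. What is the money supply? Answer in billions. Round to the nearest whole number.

With no currency drain or excess reserves, the money multiplier is m = 1/rr = 1/0.09 ≈ 11.11111.
Money supply M = m × MB = 11.11111 × 4320 = 47999.9952 billion.

₩48000 billion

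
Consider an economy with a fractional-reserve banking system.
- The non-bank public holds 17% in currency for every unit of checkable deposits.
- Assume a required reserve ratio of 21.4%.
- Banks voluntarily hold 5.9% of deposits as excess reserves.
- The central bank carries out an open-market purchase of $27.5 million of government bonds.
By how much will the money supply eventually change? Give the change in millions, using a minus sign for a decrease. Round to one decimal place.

$72.6 million

The money multiplier is m = (1 + c) / (rr + e + c) = (1 + 0.17) / (0.214 + 0.059 + 0.17) ≈ 2.6411.
The purchase adds 27.5 million of base, so ΔM = m × ΔMB = 2.6411 × (+27.5) ≈ 72.6302 million.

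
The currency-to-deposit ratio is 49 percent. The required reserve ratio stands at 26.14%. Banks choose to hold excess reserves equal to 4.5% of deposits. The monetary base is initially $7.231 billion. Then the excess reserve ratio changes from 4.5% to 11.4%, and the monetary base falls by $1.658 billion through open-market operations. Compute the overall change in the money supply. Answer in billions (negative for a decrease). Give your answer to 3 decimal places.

-3.933 billion

Before: m₁ = (1 + 0.49) / (0.2614 + 0.045 + 0.49) ≈ 1.87092, MB₁ = 7.231, so M₁ = 1.87092 × 7.231 ≈ 13.5286 billion.
After: m₂ = (1 + 0.49) / (0.2614 + 0.114 + 0.49) ≈ 1.72175, MB₂ = 7.231 − 1.658 = 5.573, so M₂ = 1.72175 × 5.573 ≈ 9.5953 billion.
ΔM = M₂ − M₁ = 9.5953 − 13.5286 = -3.9333 billion.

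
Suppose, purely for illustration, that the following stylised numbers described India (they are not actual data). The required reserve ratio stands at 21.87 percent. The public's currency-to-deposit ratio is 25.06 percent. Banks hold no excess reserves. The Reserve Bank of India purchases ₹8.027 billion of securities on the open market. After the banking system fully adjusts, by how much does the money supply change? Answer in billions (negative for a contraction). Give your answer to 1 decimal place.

₹21.4 billion

The money multiplier is m = (1 + c) / (rr + c) = (1 + 0.2506) / (0.2187 + 0.2506) ≈ 2.6648.
The purchase adds 8.027 billion of base, so ΔM = m × ΔMB = 2.6648 × (+8.027) ≈ 21.3903 billion.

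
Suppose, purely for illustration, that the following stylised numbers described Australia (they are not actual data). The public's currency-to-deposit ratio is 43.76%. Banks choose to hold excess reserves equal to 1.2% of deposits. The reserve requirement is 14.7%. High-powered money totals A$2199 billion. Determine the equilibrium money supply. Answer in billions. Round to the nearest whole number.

A$5299 billion

The money multiplier is m = (1 + c) / (rr + e + c) = (1 + 0.4376) / (0.147 + 0.012 + 0.4376) ≈ 2.40965.
So M = m × MB = 2.40965 × 2199 ≈ 5298.8203 billion.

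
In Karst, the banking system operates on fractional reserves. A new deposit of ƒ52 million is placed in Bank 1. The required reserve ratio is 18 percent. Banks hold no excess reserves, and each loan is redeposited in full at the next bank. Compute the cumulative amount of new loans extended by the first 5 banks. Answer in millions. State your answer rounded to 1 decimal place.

ƒ149.1 million

Bank i lends (1 − rr)^i of the original deposit: Bank 1 lends 52·0.8200 = 42.6400, Bank 2 lends 52·0.8200² = 34.9648, and so on.
Summing a geometric series: total = 52·[0.8200·(1 − 0.8200^5) / (1 − 0.8200)] ≈ 149.0647 million.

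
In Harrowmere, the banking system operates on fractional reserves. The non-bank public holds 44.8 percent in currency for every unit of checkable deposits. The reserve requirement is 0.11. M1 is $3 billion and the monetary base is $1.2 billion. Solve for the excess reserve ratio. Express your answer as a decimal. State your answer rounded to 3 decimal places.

Using m = M/MB = 3/1.2 = 2.500000. Since m = (1 + c)/(c + rr + e), the denominator satisfies c + rr + e = (1 + c)/m = (1 + 0.448) / 2.500000 = 0.579200.
With c = 0.448 and rr = 0.11, the excess reserve ratio is 0.579200 − 0.448 − 0.11 = 0.0212.

0.021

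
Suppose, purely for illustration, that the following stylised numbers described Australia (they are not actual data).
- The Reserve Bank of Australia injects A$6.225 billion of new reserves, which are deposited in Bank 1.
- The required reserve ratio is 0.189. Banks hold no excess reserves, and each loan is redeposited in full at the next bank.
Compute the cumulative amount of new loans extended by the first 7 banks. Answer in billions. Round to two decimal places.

Bank i lends (1 − rr)^i of the original deposit: Bank 1 lends 6.225·0.8110 ≈ 5.0485, Bank 2 lends 6.225·0.8110² ≈ 4.0943, and so on.
Summing a geometric series: total = 6.225·[0.8110·(1 − 0.8110^7) / (1 − 0.8110)] ≈ 20.5478 billion.

A$20.55 billion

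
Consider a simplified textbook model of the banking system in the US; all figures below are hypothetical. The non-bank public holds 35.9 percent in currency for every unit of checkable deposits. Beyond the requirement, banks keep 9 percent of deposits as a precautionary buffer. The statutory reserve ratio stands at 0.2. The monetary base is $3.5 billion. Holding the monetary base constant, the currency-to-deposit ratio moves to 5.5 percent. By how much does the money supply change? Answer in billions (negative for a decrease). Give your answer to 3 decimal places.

$3.374 billion

Initially m₁ = (1 + 0.359) / (0.2 + 0.09 + 0.359) ≈ 2.09399, so M₁ = 2.09399 × 3.5 ≈ 7.329 billion.
After the change m₂ = (1 + 0.055) / (0.2 + 0.09 + 0.055) ≈ 3.05797, so M₂ = 3.05797 × 3.5 ≈ 10.7029 billion.
ΔM = M₂ − M₁ = 10.7029 − 7.329 = 3.3739 billion.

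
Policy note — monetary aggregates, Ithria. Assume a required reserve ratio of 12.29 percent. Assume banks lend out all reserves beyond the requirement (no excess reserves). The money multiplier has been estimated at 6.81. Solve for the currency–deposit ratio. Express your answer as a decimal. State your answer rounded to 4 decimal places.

0.0281

Using m = 6.81. From m = (1 + c)/(c + rr + e), rearranging gives 1 + c = m·(c + rr + e), so c·(1 − m) = m·(rr + e) − 1.
Hence c = [m·(rr + e) − 1]/(1 − m) = [6.81 × (0.1229 + 0) − 1] / (1 − 6.81) ≈ 0.028064.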